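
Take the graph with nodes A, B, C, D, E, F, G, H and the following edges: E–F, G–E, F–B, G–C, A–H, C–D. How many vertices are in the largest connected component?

6

Starting from A we can reach A, H. That is one component of size 2.
Starting from B we can reach B, C, D, E, F, G. That is one component of size 6.
The largest has 6 vertices.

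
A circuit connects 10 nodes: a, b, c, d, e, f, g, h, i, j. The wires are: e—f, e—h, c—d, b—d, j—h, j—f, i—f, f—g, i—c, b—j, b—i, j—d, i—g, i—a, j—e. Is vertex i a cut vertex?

Deleting i raises the number of components from 1 to 2, so i is a cut vertex.

Yes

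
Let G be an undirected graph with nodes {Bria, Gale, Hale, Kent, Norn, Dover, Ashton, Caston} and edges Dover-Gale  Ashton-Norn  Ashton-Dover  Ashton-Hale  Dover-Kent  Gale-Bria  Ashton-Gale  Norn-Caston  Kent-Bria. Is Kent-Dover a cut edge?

No

After removing Kent-Dover, the path Kent-Bria-Gale-Dover still connects them, so the edge is not a bridge.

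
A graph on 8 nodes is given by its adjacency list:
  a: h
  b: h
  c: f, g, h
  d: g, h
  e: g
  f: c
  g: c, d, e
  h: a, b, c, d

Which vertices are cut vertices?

c, g, h

Removing c increases the component count from 1 to 2, so c is a cut vertex.
Removing g increases the component count from 1 to 2, so g is a cut vertex.
Removing h increases the component count from 1 to 3, so h is a cut vertex.
By contrast removing a leaves 1 component; it is not a cut vertex. No other vertex is a cut vertex either.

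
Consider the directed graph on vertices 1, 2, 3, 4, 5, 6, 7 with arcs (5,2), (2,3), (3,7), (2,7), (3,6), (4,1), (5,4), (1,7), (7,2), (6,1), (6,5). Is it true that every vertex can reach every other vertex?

From 2 we can reach every vertex (1, 2, 3, 4, 5, 6, 7), and every vertex can reach 2 (1, 2, 3, 4, 5, 6, 7). So the whole graph is one strongly connected component.

Yes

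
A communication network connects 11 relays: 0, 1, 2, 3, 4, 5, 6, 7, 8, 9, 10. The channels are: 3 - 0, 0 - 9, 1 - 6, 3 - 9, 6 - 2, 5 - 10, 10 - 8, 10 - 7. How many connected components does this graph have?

4 is isolated — a component by itself.
Starting from 0 we can reach 0, 3, 9. That is one component of size 3.
Starting from 1 we can reach 1, 2, 6. That is one component of size 3.
Starting from 5 we can reach 5, 7, 8, 10. That is one component of size 4.
Total: 4 components.

4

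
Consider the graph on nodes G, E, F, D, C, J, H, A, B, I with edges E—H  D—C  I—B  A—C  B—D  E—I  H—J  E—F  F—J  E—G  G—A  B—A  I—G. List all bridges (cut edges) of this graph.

none

The edges on the cycle E-H-J-F-E are not bridges since each lies on that cycle.
Every edge lies on some cycle, so there are no bridges.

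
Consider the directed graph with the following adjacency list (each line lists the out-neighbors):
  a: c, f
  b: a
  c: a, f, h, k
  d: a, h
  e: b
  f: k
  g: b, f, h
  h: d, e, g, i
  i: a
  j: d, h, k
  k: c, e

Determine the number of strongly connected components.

2

{a, b, c, d, e, f, g, h, i, k} are all mutually reachable — one SCC of size 10.
{j} is an SCC by itself.
That gives 2 strongly connected components.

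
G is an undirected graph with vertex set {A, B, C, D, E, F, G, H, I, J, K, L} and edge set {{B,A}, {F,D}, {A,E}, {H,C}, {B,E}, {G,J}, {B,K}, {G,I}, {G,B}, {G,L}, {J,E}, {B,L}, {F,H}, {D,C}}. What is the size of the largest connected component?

8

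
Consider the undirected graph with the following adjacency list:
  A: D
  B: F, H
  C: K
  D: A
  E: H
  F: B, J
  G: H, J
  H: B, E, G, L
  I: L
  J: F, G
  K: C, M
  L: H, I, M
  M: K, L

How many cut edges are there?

7

The edges on the cycle B-H-G-J-F-B are not bridges since each lies on that cycle.
But removing A-D disconnects A from D; removing K-M disconnects K from M; removing L-M disconnects L from M; removing L-I disconnects L from I — these are bridges.
In total 7 edges are bridges.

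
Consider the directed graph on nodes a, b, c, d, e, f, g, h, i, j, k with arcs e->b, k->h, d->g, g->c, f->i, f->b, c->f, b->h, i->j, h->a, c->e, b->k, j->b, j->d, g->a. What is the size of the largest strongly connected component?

6

{c, d, f, g, i, j} are all mutually reachable — one SCC of size 6.
{k} is an SCC by itself.
{b} is an SCC by itself.
{e} is an SCC by itself.
{h} is an SCC by itself.
(and 1 more singleton SCC)
The largest has 6 vertices.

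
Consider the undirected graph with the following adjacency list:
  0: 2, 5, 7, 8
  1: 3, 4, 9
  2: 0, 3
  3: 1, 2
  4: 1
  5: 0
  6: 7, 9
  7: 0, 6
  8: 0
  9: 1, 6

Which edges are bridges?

The edges on the cycle 1-9-6-7-0-2-3-1 are not bridges since each lies on that cycle.
But removing 1-4 disconnects 1 from 4; removing 8-0 disconnects 8 from 0; removing 5-0 disconnects 5 from 0 — these are bridges.

0-5, 0-8, 1-4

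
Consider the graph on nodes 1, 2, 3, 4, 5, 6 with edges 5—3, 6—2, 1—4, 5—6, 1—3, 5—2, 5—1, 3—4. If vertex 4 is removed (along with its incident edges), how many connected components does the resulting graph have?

With 4 gone, the remaining components are: {1, 2, 3, 5, 6}.
That is 1 component.

1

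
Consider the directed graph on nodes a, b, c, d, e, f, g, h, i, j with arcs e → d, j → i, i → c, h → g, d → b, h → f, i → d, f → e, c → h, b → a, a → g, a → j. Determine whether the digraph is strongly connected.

There is no directed path from g to i, so the graph is not strongly connected.

No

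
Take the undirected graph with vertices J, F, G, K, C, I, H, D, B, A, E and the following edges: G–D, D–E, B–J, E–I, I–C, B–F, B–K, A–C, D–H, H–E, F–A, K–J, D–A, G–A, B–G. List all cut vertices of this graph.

B

Removing B increases the component count from 1 to 2, so B is a cut vertex.
By contrast removing J leaves 1 component; it is not a cut vertex. No other vertex is a cut vertex either.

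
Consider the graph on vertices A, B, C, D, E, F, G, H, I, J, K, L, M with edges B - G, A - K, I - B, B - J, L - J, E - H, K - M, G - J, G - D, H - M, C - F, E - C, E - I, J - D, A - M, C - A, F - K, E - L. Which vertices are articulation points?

E

Removing E increases the component count from 1 to 2, so E is a cut vertex.
By contrast removing I leaves 1 component; it is not a cut vertex. No other vertex is a cut vertex either.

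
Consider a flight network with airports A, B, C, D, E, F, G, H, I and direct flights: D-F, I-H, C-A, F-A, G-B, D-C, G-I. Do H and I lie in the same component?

From H we can reach B, G, H, I, which includes I.

Yes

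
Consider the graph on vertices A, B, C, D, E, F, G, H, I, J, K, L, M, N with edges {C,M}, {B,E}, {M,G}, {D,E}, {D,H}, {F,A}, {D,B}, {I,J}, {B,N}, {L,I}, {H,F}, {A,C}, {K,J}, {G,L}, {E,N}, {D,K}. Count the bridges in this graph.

The edges on the cycle D-H-F-A-C-M-G-L-I-J-K-D are not bridges since each lies on that cycle.
Every edge lies on some cycle, so there are no bridges.

0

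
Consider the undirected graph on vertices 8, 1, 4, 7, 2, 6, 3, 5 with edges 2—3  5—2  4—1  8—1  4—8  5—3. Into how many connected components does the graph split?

4

6 is isolated — a component by itself.
7 is isolated — a component by itself.
Starting from 2 we can reach 2, 3, 5. That is one component of size 3.
Starting from 1 we can reach 1, 4, 8. That is one component of size 3.
Total: 4 components.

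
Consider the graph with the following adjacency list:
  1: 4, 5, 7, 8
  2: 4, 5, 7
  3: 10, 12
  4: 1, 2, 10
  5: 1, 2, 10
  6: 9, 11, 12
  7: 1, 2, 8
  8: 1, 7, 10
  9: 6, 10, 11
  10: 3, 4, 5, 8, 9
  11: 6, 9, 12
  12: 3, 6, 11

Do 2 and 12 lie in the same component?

From 2 we can reach 1, 2, 3, 4, 5, 6, 7, 8, 9, 10, 11, 12, which includes 12.

Yes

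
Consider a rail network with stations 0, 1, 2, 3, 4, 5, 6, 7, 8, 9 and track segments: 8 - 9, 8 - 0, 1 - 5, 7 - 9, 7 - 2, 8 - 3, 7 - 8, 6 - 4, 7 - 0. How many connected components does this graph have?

Starting from 1 we can reach 1, 5. That is one component of size 2.
Starting from 4 we can reach 4, 6. That is one component of size 2.
Starting from 0 we can reach 0, 2, 3, 7, 8, 9. That is one component of size 6.
Total: 3 components.

3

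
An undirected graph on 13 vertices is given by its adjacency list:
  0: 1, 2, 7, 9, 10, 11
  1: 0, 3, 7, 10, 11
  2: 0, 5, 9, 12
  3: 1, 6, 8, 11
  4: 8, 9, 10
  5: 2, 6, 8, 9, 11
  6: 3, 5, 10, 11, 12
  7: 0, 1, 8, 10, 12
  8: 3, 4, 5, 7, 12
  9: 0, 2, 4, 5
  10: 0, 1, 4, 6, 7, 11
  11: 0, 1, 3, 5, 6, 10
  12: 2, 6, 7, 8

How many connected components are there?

1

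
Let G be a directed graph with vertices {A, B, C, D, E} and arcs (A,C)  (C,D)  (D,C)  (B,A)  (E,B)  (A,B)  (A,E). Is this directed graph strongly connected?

There is no directed path from C to B, so the graph is not strongly connected.

No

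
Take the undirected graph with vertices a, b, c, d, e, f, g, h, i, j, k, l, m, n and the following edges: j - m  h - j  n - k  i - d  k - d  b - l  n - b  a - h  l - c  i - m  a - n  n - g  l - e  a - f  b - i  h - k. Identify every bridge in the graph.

a-f, b-l, c-l, e-l, g-n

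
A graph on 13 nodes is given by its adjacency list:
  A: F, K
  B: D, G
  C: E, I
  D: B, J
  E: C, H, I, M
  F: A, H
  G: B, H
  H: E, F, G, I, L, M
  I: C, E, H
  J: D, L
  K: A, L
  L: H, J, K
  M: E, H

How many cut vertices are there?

1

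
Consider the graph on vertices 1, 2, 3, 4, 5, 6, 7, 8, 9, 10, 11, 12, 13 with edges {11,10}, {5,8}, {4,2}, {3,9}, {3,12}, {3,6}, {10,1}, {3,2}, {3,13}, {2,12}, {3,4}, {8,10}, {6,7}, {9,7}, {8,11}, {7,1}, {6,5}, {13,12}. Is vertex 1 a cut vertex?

Deleting 1 leaves 1 component (was 1) (its neighbors 7, 10 remain connected to each other), so 1 is not a cut vertex.

No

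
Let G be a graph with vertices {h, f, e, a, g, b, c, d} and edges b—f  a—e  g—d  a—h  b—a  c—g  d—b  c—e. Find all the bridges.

The edges on the cycle c-g-d-b-a-e-c are not bridges since each lies on that cycle.
But removing a—h disconnects a from h; removing b—f disconnects b from f — these are bridges.

a-h, b-f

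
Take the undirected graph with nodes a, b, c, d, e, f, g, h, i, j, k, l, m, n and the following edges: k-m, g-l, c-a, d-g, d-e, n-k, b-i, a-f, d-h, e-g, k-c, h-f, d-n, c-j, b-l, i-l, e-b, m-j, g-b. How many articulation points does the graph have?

1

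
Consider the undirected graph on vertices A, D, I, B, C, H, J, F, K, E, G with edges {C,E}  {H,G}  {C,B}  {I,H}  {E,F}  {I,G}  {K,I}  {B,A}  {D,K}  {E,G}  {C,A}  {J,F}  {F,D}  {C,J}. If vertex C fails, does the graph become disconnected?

Yes

Deleting C raises the number of components from 1 to 2, so C is a cut vertex.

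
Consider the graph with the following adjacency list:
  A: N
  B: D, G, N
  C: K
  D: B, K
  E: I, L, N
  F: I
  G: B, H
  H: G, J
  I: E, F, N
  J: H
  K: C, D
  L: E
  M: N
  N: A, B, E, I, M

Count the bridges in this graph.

The edges on the cycle N-E-I-N are not bridges since each lies on that cycle.
But removing B-D disconnects B from D; removing I-F disconnects I from F; removing G-H disconnects G from H; removing D-K disconnects D from K — these are bridges.
In total 11 edges are bridges.

11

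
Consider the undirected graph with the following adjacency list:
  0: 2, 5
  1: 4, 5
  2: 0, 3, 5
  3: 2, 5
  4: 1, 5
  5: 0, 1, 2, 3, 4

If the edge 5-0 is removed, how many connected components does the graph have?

1

5 and 0 are still connected via 5-2-0, so the component count stays at 1.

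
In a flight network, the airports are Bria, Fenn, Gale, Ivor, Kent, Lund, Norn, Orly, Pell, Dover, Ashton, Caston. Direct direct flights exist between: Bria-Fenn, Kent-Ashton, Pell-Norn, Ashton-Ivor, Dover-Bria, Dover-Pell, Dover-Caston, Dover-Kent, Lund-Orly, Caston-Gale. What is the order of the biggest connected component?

Starting from Lund we can reach Lund, Orly. That is one component of size 2.
Starting from Bria we can reach Bria, Fenn, Gale, Ivor, Kent, Norn, Pell, Dover, Ashton, Caston. That is one component of size 10.
The largest has 10 vertices.

10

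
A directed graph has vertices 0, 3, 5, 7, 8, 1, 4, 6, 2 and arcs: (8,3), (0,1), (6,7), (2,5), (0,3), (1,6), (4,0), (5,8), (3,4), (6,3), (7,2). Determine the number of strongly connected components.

1

{0, 1, 2, 3, 4, 5, 6, 7, 8} are all mutually reachable — one SCC of size 9.
That gives 1 strongly connected component.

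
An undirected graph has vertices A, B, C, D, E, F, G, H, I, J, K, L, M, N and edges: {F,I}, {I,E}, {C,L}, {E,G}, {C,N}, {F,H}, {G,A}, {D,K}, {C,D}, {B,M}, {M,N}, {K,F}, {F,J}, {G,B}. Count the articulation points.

3

Removing C increases the component count from 1 to 2, so C is a cut vertex.
Removing F increases the component count from 1 to 3, so F is a cut vertex.
Removing G increases the component count from 1 to 2, so G is a cut vertex.
By contrast removing H leaves 1 component; it is not a cut vertex. No other vertex is a cut vertex either.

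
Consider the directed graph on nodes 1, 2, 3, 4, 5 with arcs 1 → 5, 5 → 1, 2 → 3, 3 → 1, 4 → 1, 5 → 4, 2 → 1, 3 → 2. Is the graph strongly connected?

No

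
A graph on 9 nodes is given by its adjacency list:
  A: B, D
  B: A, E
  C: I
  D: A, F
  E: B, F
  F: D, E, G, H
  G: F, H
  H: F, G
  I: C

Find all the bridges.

The edges on the cycle F-H-G-F are not bridges since each lies on that cycle.
But removing I-C disconnects I from C — this is a bridge.

C-I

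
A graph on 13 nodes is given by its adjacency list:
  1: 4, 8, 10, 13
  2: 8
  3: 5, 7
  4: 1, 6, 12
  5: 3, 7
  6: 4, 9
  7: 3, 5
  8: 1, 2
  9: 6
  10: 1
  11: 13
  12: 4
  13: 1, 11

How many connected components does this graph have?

2

Starting from 3 we can reach 3, 5, 7. That is one component of size 3.
Starting from 1 we can reach 1, 2, 4, 6, 8, 9, 10, 11, 12, 13. That is one component of size 10.
Total: 2 components.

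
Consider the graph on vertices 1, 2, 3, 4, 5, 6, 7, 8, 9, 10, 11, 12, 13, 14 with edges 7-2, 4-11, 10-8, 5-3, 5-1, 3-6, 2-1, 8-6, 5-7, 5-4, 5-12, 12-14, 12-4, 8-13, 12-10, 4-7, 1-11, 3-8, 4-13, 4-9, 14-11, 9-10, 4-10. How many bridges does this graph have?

The edges on the cycle 12-14-11-1-2-7-4-12 are not bridges since each lies on that cycle.
Every edge lies on some cycle, so there are no bridges.

0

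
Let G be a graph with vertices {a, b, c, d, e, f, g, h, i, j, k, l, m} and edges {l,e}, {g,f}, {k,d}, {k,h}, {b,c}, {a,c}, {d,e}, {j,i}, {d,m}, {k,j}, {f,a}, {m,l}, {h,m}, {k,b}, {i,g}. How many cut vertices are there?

1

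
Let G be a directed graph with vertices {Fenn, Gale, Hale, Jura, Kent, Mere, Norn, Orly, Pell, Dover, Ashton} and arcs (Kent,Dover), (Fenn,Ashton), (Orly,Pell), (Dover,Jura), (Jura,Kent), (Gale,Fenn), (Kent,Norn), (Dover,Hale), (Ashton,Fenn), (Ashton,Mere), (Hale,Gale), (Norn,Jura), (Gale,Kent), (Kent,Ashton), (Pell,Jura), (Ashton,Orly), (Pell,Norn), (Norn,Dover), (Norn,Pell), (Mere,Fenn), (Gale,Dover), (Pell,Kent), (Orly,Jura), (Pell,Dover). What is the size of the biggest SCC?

{Fenn, Gale, Hale, Jura, Kent, Mere, Norn, Orly, Pell, Dover, Ashton} are all mutually reachable — one SCC of size 11.
The largest has 11 vertices.

11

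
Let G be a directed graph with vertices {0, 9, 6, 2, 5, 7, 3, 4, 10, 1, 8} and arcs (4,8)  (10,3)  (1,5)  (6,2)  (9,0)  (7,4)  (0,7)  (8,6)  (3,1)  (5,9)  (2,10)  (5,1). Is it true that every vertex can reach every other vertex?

Yes

From 8 we can reach every vertex (0, 1, 2, 3, 4, 5, 6, 7, 8, 9, 10), and every vertex can reach 8 (0, 1, 2, 3, 4, 5, 6, 7, 8, 9, 10). So the whole graph is one strongly connected component.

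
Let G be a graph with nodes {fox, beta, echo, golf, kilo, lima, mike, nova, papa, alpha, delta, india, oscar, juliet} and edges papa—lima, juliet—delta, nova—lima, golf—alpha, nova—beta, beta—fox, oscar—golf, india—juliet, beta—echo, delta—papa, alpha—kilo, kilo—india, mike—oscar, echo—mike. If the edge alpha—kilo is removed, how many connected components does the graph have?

alpha and kilo are still connected via alpha-golf-oscar-mike-echo-beta-nova-lima-papa-delta-juliet-india-kilo, so the component count stays at 1.

1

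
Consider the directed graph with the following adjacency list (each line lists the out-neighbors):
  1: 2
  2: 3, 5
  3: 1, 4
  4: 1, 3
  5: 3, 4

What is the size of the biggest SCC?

{1, 2, 3, 4, 5} are all mutually reachable — one SCC of size 5.
The largest has 5 vertices.

5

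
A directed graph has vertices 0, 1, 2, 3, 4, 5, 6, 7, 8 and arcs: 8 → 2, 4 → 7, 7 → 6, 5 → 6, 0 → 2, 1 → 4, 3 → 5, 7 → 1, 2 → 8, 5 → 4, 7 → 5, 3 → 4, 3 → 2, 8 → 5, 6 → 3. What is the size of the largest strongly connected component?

{1, 2, 3, 4, 5, 6, 7, 8} are all mutually reachable — one SCC of size 8.
{0} is an SCC by itself.
The largest has 8 vertices.

8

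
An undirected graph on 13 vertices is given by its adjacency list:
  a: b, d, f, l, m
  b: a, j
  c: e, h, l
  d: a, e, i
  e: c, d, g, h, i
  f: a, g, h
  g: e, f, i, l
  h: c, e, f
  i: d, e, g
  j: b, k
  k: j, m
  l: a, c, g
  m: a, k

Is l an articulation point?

Deleting l leaves 1 component (was 1) (its neighbors a, c, g remain connected to each other), so l is not a cut vertex.

No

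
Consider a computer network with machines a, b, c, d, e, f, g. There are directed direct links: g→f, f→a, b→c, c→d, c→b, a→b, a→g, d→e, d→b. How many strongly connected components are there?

3

{b, c, d} are all mutually reachable — one SCC of size 3.
{a, f, g} are all mutually reachable — one SCC of size 3.
{e} is an SCC by itself.
That gives 3 strongly connected components.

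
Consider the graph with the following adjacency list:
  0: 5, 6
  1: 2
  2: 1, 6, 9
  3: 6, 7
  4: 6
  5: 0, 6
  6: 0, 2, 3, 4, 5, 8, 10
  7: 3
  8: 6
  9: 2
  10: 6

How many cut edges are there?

8

The edges on the cycle 6-5-0-6 are not bridges since each lies on that cycle.
But removing 6-3 disconnects 6 from 3; removing 6-8 disconnects 6 from 8; removing 6-10 disconnects 6 from 10; removing 1-2 disconnects 1 from 2 — these are bridges.
In total 8 edges are bridges.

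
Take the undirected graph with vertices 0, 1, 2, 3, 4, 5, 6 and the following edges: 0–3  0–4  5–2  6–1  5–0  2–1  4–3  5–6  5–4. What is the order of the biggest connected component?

7

Starting from 0 we can reach 0, 1, 2, 3, 4, 5, 6. That is one component of size 7.
The largest has 7 vertices.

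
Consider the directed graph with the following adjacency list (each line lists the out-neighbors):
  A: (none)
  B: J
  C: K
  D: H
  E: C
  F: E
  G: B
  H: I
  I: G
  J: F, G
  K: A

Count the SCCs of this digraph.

9

{B, G, J} are all mutually reachable — one SCC of size 3.
{K} is an SCC by itself.
{H} is an SCC by itself.
{D} is an SCC by itself.
{E} is an SCC by itself.
(and 4 more singleton SCCs)
That gives 9 strongly connected components.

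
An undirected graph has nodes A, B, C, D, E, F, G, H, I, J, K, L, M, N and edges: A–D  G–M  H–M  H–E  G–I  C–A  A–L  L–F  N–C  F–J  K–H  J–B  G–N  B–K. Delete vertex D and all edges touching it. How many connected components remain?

1

With D gone, the remaining components are: {A, B, C, E, F, G, H, I, J, K, L, M, N}.
That is 1 component.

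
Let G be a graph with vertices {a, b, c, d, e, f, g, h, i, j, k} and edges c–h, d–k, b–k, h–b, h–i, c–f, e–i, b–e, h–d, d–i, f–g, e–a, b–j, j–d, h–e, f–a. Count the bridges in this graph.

The edges on the cycle h-b-j-d-h are not bridges since each lies on that cycle.
But removing f–g disconnects f from g — this is a bridge.

1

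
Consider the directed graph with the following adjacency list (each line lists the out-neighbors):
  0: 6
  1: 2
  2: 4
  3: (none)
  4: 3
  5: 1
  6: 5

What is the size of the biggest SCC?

{4} is an SCC by itself.
{0} is an SCC by itself.
{6} is an SCC by itself.
{3} is an SCC by itself.
{5} is an SCC by itself.
(and 2 more singleton SCCs)
The largest has 1 vertex.

1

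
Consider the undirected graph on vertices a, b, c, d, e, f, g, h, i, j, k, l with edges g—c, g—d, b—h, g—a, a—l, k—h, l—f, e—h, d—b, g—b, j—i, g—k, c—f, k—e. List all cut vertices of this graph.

g

Removing g increases the component count from 2 to 3, so g is a cut vertex.
By contrast removing i leaves 2 components; it is not a cut vertex. No other vertex is a cut vertex either.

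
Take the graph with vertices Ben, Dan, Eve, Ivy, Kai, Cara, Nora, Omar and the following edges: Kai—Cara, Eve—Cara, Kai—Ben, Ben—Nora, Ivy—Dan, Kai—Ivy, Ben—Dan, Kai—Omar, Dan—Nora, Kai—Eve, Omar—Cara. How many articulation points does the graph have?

Removing Kai increases the component count from 1 to 2, so Kai is a cut vertex.
By contrast removing Nora leaves 1 component; it is not a cut vertex. No other vertex is a cut vertex either.

1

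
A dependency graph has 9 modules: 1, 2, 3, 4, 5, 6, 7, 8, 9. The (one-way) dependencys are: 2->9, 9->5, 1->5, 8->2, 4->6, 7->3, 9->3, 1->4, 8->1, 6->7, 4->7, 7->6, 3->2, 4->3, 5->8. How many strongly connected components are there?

1

{1, 2, 3, 4, 5, 6, 7, 8, 9} are all mutually reachable — one SCC of size 9.
That gives 1 strongly connected component.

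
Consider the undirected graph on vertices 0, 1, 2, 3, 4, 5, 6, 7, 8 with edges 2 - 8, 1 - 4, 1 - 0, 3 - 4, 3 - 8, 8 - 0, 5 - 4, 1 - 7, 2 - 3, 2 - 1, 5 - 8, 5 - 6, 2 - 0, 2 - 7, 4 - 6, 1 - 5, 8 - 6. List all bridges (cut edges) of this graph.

The edges on the cycle 2-3-4-5-1-2 are not bridges since each lies on that cycle.
Every edge lies on some cycle, so there are no bridges.

none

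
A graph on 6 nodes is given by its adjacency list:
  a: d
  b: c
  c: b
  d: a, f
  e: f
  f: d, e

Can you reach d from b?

The component containing b is {b, c}, and d is not in it.

No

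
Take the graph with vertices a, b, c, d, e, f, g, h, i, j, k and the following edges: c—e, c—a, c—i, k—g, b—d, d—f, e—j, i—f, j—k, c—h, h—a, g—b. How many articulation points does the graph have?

Removing c increases the component count from 1 to 2, so c is a cut vertex.
By contrast removing h leaves 1 component; it is not a cut vertex. No other vertex is a cut vertex either.

1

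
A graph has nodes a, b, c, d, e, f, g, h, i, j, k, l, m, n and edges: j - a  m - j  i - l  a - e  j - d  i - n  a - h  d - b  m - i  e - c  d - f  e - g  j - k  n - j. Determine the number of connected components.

Starting from a we can reach a, b, c, d, e, f, g, h, i, j, k, l, m, n. That is one component of size 14.
Total: 1 component.

1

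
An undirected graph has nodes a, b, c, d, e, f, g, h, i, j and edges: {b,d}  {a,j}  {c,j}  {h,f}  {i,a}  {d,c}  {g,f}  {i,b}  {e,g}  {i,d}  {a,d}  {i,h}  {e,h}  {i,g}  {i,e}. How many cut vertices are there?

Removing i increases the component count from 1 to 2, so i is a cut vertex.
By contrast removing b leaves 1 component; it is not a cut vertex. No other vertex is a cut vertex either.

1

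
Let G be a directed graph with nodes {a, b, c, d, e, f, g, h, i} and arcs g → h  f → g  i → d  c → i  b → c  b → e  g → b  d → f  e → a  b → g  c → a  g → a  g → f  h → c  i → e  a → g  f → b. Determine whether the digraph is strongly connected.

From b we can reach every vertex (a, b, c, d, e, f, g, h, i), and every vertex can reach b (a, b, c, d, e, f, g, h, i). So the whole graph is one strongly connected component.

Yes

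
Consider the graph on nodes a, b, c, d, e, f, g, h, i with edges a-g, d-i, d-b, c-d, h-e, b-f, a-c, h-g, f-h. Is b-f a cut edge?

No

After removing b-f, the path b-d-c-a-g-h-f still connects them, so the edge is not a bridge.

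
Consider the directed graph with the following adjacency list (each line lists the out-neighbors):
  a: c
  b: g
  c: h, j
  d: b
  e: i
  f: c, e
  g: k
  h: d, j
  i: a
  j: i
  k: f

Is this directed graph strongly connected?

From e we can reach every vertex (a, b, c, d, e, f, g, h, i, j, k), and every vertex can reach e (a, b, c, d, e, f, g, h, i, j, k). So the whole graph is one strongly connected component.

Yes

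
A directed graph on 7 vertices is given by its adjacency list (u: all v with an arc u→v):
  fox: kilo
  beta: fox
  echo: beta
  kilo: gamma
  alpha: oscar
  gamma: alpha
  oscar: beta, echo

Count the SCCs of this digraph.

1

{fox, beta, echo, kilo, alpha, gamma, oscar} are all mutually reachable — one SCC of size 7.
That gives 1 strongly connected component.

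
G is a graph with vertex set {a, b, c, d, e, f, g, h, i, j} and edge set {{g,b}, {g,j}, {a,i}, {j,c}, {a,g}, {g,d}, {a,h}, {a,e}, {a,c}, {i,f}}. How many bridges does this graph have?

The edges on the cycle a-g-j-c-a are not bridges since each lies on that cycle.
But removing i - f disconnects i from f; removing g - d disconnects g from d; removing i - a disconnects i from a; removing g - b disconnects g from b — these are bridges.
In total 6 edges are bridges.

6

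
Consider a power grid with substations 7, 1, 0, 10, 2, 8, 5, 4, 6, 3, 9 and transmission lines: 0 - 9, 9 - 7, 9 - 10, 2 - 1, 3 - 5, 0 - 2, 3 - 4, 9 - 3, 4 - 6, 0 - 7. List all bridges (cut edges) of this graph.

0-2, 1-2, 10-9, 3-4, 3-5, 3-9, 4-6

The edges on the cycle 0-9-7-0 are not bridges since each lies on that cycle.
But removing 9 - 3 disconnects 9 from 3; removing 3 - 4 disconnects 3 from 4; removing 0 - 2 disconnects 0 from 2; removing 6 - 4 disconnects 6 from 4 — these are bridges.
In total 7 edges are bridges.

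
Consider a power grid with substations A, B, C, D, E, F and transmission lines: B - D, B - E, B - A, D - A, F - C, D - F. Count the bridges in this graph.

The edges on the cycle B-D-A-B are not bridges since each lies on that cycle.
But removing F - C disconnects F from C; removing D - F disconnects D from F; removing B - E disconnects B from E — these are bridges.
That makes 3 bridges.

3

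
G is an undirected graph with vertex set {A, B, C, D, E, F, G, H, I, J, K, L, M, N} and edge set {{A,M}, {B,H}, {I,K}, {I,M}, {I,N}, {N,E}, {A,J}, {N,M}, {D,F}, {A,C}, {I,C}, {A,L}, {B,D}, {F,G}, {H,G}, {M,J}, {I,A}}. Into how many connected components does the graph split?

2

Starting from B we can reach B, D, F, G, H. That is one component of size 5.
Starting from A we can reach A, C, E, I, J, K, L, M, N. That is one component of size 9.
Total: 2 components.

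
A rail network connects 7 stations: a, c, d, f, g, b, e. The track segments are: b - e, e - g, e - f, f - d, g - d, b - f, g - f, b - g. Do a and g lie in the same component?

The component containing a is {a}, and g is not in it.

No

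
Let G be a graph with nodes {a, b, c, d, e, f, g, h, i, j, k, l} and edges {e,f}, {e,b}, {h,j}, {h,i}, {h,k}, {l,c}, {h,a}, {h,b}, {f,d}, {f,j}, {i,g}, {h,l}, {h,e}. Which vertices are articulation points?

f, h, i, l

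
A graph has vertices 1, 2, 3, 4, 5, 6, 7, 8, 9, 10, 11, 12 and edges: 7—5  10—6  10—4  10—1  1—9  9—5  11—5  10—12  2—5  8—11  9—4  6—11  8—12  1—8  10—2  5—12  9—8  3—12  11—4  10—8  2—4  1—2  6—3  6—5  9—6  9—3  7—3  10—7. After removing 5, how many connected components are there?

1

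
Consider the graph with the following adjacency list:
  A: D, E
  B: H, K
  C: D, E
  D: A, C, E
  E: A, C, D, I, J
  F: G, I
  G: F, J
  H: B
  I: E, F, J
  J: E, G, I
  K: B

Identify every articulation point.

Removing B increases the component count from 2 to 3, so B is a cut vertex.
Removing E increases the component count from 2 to 3, so E is a cut vertex.
By contrast removing J leaves 2 components; it is not a cut vertex. No other vertex is a cut vertex either.

B, E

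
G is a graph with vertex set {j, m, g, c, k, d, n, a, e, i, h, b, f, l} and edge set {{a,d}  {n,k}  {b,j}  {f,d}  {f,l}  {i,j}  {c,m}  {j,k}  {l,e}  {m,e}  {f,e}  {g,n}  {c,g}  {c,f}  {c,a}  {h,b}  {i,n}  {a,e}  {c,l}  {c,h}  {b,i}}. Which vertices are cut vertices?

Removing c increases the component count from 1 to 2, so c is a cut vertex.
By contrast removing k leaves 1 component; it is not a cut vertex. No other vertex is a cut vertex either.

c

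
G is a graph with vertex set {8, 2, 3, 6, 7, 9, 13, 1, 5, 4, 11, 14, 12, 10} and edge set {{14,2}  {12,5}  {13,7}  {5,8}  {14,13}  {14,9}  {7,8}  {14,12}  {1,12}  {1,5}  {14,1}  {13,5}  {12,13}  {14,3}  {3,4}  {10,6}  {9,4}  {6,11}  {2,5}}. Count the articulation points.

2

Removing 6 increases the component count from 2 to 3, so 6 is a cut vertex.
Removing 14 increases the component count from 2 to 3, so 14 is a cut vertex.
By contrast removing 8 leaves 2 components; it is not a cut vertex. No other vertex is a cut vertex either.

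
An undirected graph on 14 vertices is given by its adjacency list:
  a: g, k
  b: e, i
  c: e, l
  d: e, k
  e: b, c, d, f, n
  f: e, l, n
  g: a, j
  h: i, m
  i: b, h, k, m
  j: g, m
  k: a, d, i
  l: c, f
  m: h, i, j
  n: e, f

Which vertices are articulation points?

e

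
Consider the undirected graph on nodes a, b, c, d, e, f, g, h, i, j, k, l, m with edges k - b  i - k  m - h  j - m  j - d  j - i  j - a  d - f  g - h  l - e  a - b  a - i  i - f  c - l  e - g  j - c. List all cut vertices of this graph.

Removing j increases the component count from 1 to 2, so j is a cut vertex.
By contrast removing i leaves 1 component; it is not a cut vertex. No other vertex is a cut vertex either.

j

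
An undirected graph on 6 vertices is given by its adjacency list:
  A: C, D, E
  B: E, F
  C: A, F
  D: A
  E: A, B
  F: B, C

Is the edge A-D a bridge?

Yes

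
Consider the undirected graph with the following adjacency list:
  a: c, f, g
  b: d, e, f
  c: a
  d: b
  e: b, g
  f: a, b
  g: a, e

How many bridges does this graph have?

2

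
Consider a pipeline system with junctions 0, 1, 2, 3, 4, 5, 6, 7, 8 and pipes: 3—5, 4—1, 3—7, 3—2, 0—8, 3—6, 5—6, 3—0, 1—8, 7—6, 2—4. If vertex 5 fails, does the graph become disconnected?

Deleting 5 leaves 1 component (was 1) (its neighbors 3, 6 remain connected to each other), so 5 is not a cut vertex.

No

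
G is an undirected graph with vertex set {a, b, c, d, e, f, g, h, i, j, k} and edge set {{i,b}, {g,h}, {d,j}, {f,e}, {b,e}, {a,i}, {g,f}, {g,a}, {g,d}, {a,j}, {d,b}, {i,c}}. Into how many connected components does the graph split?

2

k is isolated — a component by itself.
Starting from a we can reach a, b, c, d, e, f, g, h, i, j. That is one component of size 10.
Total: 2 components.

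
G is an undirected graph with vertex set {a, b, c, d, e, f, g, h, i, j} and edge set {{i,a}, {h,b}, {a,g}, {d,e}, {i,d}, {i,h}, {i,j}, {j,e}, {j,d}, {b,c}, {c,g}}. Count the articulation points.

1

Removing i increases the component count from 2 to 3, so i is a cut vertex.
By contrast removing h leaves 2 components; it is not a cut vertex. No other vertex is a cut vertex either.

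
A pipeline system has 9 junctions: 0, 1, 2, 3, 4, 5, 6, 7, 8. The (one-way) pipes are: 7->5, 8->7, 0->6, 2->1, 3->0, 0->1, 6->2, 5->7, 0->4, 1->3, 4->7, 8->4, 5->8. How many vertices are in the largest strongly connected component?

{0, 1, 2, 3, 6} are all mutually reachable — one SCC of size 5.
{4, 5, 7, 8} are all mutually reachable — one SCC of size 4.
The largest has 5 vertices.

5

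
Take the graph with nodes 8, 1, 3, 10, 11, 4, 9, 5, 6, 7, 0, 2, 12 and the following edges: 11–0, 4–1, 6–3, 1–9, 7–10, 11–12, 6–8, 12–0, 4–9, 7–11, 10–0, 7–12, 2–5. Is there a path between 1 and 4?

Yes

From 1 we can reach 1, 4, 9, which includes 4.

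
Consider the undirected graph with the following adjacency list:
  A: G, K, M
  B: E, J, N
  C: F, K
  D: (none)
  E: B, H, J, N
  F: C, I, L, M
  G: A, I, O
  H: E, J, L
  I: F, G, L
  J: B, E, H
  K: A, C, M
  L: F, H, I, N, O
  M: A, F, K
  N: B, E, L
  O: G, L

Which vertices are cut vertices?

Removing L increases the component count from 2 to 3, so L is a cut vertex.
By contrast removing G leaves 2 components; it is not a cut vertex. No other vertex is a cut vertex either.

L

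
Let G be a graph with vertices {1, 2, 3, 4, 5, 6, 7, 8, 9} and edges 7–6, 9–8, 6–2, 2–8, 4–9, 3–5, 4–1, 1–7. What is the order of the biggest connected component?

7

Starting from 3 we can reach 3, 5. That is one component of size 2.
Starting from 1 we can reach 1, 2, 4, 6, 7, 8, 9. That is one component of size 7.
The largest has 7 vertices.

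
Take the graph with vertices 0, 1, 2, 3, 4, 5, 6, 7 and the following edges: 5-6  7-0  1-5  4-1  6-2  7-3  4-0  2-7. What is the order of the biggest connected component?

8

Starting from 0 we can reach 0, 1, 2, 3, 4, 5, 6, 7. That is one component of size 8.
The largest has 8 vertices.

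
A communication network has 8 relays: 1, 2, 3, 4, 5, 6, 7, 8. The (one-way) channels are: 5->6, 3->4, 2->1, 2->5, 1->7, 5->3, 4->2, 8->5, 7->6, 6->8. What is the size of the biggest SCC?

8

{1, 2, 3, 4, 5, 6, 7, 8} are all mutually reachable — one SCC of size 8.
The largest has 8 vertices.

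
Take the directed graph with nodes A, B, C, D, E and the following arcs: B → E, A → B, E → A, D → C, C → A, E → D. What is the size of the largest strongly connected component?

5

{A, B, C, D, E} are all mutually reachable — one SCC of size 5.
The largest has 5 vertices.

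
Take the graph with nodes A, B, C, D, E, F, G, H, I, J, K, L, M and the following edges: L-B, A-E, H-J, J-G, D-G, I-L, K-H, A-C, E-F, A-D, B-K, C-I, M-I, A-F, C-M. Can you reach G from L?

From L we can reach A, B, C, D, E, F, G, H, I, J, K, L, M, which includes G.

Yes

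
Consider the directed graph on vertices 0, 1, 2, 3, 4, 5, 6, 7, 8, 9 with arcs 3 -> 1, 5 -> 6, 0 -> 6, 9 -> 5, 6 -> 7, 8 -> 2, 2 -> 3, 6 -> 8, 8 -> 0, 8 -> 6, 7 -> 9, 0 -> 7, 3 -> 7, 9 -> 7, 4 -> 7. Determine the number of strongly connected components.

{0, 2, 3, 5, 6, 7, 8, 9} are all mutually reachable — one SCC of size 8.
{4} is an SCC by itself.
{1} is an SCC by itself.
That gives 3 strongly connected components.

3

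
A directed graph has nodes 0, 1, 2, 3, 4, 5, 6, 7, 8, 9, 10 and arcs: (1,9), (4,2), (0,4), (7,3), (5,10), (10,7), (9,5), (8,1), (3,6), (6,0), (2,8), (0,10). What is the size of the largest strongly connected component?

11

{0, 1, 2, 3, 4, 5, 6, 7, 8, 9, 10} are all mutually reachable — one SCC of size 11.
The largest has 11 vertices.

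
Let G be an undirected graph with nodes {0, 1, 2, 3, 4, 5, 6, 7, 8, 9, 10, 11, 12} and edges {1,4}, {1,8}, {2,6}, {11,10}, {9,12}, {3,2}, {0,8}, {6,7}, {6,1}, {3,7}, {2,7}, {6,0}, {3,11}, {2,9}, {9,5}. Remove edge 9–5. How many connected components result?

Before removal there is 1 component.
9–5 is a bridge — removing it separates 9's side from 5's side.
After removal: 2 components.

2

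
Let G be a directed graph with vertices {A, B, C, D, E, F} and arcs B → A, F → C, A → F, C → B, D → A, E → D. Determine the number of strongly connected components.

{A, B, C, F} are all mutually reachable — one SCC of size 4.
{E} is an SCC by itself.
{D} is an SCC by itself.
That gives 3 strongly connected components.

3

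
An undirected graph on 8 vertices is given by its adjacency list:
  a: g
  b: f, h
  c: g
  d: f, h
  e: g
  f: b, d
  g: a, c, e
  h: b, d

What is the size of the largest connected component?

4

Starting from a we can reach a, c, e, g. That is one component of size 4.
Starting from b we can reach b, d, f, h. That is one component of size 4.
The largest has 4 vertices.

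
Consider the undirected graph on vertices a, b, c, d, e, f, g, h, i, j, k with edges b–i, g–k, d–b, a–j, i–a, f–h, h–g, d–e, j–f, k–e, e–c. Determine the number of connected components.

Starting from a we can reach a, b, c, d, e, f, g, h, i, j, k. That is one component of size 11.
Total: 1 component.

1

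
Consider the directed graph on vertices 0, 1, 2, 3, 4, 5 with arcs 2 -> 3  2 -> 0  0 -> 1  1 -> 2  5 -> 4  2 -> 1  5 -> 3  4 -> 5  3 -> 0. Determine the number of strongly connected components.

{0, 1, 2, 3} are all mutually reachable — one SCC of size 4.
{4, 5} are all mutually reachable — one SCC of size 2.
That gives 2 strongly connected components.

2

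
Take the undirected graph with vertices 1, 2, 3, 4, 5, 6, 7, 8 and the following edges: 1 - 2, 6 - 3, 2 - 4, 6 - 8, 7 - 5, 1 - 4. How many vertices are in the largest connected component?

Starting from 5 we can reach 5, 7. That is one component of size 2.
Starting from 3 we can reach 3, 6, 8. That is one component of size 3.
Starting from 1 we can reach 1, 2, 4. That is one component of size 3.
The largest has 3 vertices.

3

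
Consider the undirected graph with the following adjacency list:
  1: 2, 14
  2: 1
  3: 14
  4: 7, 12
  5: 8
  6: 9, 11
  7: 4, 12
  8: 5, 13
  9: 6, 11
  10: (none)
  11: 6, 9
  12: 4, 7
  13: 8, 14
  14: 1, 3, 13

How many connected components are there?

10 is isolated — a component by itself.
Starting from 4 we can reach 4, 7, 12. That is one component of size 3.
Starting from 6 we can reach 6, 9, 11. That is one component of size 3.
Starting from 1 we can reach 1, 2, 3, 5, 8, 13, 14. That is one component of size 7.
Total: 4 components.

4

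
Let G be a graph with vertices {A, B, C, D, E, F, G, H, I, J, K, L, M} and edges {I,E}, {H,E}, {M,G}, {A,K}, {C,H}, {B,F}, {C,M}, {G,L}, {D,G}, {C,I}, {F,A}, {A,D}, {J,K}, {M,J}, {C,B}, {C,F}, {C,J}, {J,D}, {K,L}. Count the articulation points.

Removing C increases the component count from 1 to 2, so C is a cut vertex.
By contrast removing H leaves 1 component; it is not a cut vertex. No other vertex is a cut vertex either.

1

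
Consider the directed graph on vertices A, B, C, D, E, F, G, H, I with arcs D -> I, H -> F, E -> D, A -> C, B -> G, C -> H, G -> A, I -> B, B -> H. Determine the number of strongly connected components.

{I} is an SCC by itself.
{D} is an SCC by itself.
{E} is an SCC by itself.
{G} is an SCC by itself.
{B} is an SCC by itself.
(and 4 more singleton SCCs)
That gives 9 strongly connected components.

9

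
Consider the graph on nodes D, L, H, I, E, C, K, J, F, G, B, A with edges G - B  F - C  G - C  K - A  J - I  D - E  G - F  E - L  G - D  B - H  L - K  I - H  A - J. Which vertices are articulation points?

G

Removing G increases the component count from 1 to 2, so G is a cut vertex.
By contrast removing L leaves 1 component; it is not a cut vertex. No other vertex is a cut vertex either.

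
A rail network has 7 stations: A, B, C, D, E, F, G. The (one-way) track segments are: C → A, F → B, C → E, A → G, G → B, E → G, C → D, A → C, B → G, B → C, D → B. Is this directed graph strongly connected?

There is no directed path from G to F, so the graph is not strongly connected.

No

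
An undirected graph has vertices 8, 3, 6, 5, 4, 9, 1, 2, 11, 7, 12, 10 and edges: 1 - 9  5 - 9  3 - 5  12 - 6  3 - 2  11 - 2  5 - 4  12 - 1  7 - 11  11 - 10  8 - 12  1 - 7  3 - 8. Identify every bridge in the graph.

10-11, 12-6, 4-5

The edges on the cycle 3-8-12-1-9-5-3 are not bridges since each lies on that cycle.
But removing 6 - 12 disconnects 6 from 12; removing 4 - 5 disconnects 4 from 5; removing 11 - 10 disconnects 11 from 10 — these are bridges.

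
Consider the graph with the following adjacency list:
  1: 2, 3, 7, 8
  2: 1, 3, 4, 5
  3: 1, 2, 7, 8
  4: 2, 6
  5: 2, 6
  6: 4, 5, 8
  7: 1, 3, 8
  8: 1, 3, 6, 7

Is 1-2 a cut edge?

After removing 1-2, the path 1-3-2 still connects them, so the edge is not a bridge.

No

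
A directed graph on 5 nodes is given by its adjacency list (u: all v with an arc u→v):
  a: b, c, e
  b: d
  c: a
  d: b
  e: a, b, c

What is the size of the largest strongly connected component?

{a, c, e} are all mutually reachable — one SCC of size 3.
{b, d} are all mutually reachable — one SCC of size 2.
The largest has 3 vertices.

3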